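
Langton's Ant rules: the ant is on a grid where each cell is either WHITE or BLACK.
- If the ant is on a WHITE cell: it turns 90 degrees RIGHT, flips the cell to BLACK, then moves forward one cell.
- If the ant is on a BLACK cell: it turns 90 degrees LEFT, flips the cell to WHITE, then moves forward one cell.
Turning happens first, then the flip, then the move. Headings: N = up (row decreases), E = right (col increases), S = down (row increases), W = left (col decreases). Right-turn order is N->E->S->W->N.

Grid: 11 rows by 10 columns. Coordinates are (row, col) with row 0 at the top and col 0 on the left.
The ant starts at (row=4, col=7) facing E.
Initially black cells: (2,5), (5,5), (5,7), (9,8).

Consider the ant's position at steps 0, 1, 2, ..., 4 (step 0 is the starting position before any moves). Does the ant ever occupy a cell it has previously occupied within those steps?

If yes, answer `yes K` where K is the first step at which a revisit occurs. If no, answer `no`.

Answer: no

Derivation:
Step 1: on WHITE (4,7): turn R to S, flip to black, move to (5,7). |black|=5 — new cell
Step 2: on BLACK (5,7): turn L to E, flip to white, move to (5,8). |black|=4 — new cell
Step 3: on WHITE (5,8): turn R to S, flip to black, move to (6,8). |black|=5 — new cell
Step 4: on WHITE (6,8): turn R to W, flip to black, move to (6,7). |black|=6 — new cell
No revisit within 4 steps.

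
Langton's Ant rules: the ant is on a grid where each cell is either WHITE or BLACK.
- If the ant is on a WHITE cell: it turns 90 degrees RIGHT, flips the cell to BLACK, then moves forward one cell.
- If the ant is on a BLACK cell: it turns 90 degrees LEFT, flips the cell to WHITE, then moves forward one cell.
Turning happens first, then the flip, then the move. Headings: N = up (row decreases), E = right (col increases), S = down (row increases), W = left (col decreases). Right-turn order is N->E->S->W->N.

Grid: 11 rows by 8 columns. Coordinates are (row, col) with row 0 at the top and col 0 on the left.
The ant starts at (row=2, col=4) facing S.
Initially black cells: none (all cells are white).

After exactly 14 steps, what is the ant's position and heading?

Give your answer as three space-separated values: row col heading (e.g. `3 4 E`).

Answer: 1 5 N

Derivation:
Step 1: on WHITE (2,4): turn R to W, flip to black, move to (2,3). |black|=1
Step 2: on WHITE (2,3): turn R to N, flip to black, move to (1,3). |black|=2
Step 3: on WHITE (1,3): turn R to E, flip to black, move to (1,4). |black|=3
Step 4: on WHITE (1,4): turn R to S, flip to black, move to (2,4). |black|=4
Step 5: on BLACK (2,4): turn L to E, flip to white, move to (2,5). |black|=3
Step 6: on WHITE (2,5): turn R to S, flip to black, move to (3,5). |black|=4
Step 7: on WHITE (3,5): turn R to W, flip to black, move to (3,4). |black|=5
Step 8: on WHITE (3,4): turn R to N, flip to black, move to (2,4). |black|=6
Step 9: on WHITE (2,4): turn R to E, flip to black, move to (2,5). |black|=7
Step 10: on BLACK (2,5): turn L to N, flip to white, move to (1,5). |black|=6
Step 11: on WHITE (1,5): turn R to E, flip to black, move to (1,6). |black|=7
Step 12: on WHITE (1,6): turn R to S, flip to black, move to (2,6). |black|=8
Step 13: on WHITE (2,6): turn R to W, flip to black, move to (2,5). |black|=9
Step 14: on WHITE (2,5): turn R to N, flip to black, move to (1,5). |black|=10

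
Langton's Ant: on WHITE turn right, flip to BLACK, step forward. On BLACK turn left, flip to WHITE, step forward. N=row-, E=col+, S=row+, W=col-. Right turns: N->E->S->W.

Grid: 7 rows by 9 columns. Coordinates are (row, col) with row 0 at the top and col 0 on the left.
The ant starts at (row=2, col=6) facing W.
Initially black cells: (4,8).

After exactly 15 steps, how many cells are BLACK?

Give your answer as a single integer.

Answer: 10

Derivation:
Step 1: on WHITE (2,6): turn R to N, flip to black, move to (1,6). |black|=2
Step 2: on WHITE (1,6): turn R to E, flip to black, move to (1,7). |black|=3
Step 3: on WHITE (1,7): turn R to S, flip to black, move to (2,7). |black|=4
Step 4: on WHITE (2,7): turn R to W, flip to black, move to (2,6). |black|=5
Step 5: on BLACK (2,6): turn L to S, flip to white, move to (3,6). |black|=4
Step 6: on WHITE (3,6): turn R to W, flip to black, move to (3,5). |black|=5
Step 7: on WHITE (3,5): turn R to N, flip to black, move to (2,5). |black|=6
Step 8: on WHITE (2,5): turn R to E, flip to black, move to (2,6). |black|=7
Step 9: on WHITE (2,6): turn R to S, flip to black, move to (3,6). |black|=8
Step 10: on BLACK (3,6): turn L to E, flip to white, move to (3,7). |black|=7
Step 11: on WHITE (3,7): turn R to S, flip to black, move to (4,7). |black|=8
Step 12: on WHITE (4,7): turn R to W, flip to black, move to (4,6). |black|=9
Step 13: on WHITE (4,6): turn R to N, flip to black, move to (3,6). |black|=10
Step 14: on WHITE (3,6): turn R to E, flip to black, move to (3,7). |black|=11
Step 15: on BLACK (3,7): turn L to N, flip to white, move to (2,7). |black|=10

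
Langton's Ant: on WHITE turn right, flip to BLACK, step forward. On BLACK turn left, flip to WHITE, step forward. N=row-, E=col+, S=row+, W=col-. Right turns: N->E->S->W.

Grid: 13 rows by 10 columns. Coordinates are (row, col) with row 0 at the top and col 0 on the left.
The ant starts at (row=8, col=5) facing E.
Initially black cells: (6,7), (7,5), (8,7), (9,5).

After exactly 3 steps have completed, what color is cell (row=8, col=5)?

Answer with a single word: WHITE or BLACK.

Answer: BLACK

Derivation:
Step 1: on WHITE (8,5): turn R to S, flip to black, move to (9,5). |black|=5
Step 2: on BLACK (9,5): turn L to E, flip to white, move to (9,6). |black|=4
Step 3: on WHITE (9,6): turn R to S, flip to black, move to (10,6). |black|=5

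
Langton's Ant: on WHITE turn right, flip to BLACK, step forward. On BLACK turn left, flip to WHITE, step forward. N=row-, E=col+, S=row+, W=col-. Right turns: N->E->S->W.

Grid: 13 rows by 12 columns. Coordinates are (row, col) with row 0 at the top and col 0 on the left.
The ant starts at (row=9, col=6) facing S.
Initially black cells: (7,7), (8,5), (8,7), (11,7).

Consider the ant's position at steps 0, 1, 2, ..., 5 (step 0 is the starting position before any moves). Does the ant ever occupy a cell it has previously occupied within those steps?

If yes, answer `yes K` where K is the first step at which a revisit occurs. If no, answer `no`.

Answer: no

Derivation:
Step 1: on WHITE (9,6): turn R to W, flip to black, move to (9,5). |black|=5 — new cell
Step 2: on WHITE (9,5): turn R to N, flip to black, move to (8,5). |black|=6 — new cell
Step 3: on BLACK (8,5): turn L to W, flip to white, move to (8,4). |black|=5 — new cell
Step 4: on WHITE (8,4): turn R to N, flip to black, move to (7,4). |black|=6 — new cell
Step 5: on WHITE (7,4): turn R to E, flip to black, move to (7,5). |black|=7 — new cell
No revisit within 5 steps.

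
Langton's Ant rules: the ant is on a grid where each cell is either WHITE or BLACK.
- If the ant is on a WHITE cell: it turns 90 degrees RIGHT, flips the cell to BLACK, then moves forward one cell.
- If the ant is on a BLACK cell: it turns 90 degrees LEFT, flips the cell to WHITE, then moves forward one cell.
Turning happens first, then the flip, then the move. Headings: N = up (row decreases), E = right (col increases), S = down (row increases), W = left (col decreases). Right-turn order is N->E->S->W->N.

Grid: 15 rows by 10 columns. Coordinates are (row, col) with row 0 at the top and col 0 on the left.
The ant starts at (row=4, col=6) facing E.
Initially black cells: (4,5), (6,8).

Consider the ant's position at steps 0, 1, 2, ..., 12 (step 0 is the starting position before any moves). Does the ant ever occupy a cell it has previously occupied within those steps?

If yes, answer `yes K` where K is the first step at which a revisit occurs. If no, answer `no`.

Step 1: on WHITE (4,6): turn R to S, flip to black, move to (5,6). |black|=3 — new cell
Step 2: on WHITE (5,6): turn R to W, flip to black, move to (5,5). |black|=4 — new cell
Step 3: on WHITE (5,5): turn R to N, flip to black, move to (4,5). |black|=5 — new cell
Step 4: on BLACK (4,5): turn L to W, flip to white, move to (4,4). |black|=4 — new cell
Step 5: on WHITE (4,4): turn R to N, flip to black, move to (3,4). |black|=5 — new cell
Step 6: on WHITE (3,4): turn R to E, flip to black, move to (3,5). |black|=6 — new cell
Step 7: on WHITE (3,5): turn R to S, flip to black, move to (4,5). |black|=7 — REVISIT

Answer: yes 7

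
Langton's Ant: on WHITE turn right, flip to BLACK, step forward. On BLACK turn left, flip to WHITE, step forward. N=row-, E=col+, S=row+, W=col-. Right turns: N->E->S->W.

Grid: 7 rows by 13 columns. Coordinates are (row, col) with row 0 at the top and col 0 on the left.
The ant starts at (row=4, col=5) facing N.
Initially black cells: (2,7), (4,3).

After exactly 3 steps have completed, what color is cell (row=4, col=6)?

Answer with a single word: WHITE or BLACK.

Step 1: on WHITE (4,5): turn R to E, flip to black, move to (4,6). |black|=3
Step 2: on WHITE (4,6): turn R to S, flip to black, move to (5,6). |black|=4
Step 3: on WHITE (5,6): turn R to W, flip to black, move to (5,5). |black|=5

Answer: BLACK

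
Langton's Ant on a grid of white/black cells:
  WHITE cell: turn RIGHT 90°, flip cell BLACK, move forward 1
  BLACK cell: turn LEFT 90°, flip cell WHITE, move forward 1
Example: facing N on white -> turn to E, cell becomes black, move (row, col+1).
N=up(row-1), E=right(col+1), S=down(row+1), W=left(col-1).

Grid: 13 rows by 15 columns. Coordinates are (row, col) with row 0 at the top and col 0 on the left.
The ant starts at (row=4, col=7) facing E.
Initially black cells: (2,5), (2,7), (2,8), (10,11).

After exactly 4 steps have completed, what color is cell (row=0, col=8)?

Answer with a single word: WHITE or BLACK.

Answer: WHITE

Derivation:
Step 1: on WHITE (4,7): turn R to S, flip to black, move to (5,7). |black|=5
Step 2: on WHITE (5,7): turn R to W, flip to black, move to (5,6). |black|=6
Step 3: on WHITE (5,6): turn R to N, flip to black, move to (4,6). |black|=7
Step 4: on WHITE (4,6): turn R to E, flip to black, move to (4,7). |black|=8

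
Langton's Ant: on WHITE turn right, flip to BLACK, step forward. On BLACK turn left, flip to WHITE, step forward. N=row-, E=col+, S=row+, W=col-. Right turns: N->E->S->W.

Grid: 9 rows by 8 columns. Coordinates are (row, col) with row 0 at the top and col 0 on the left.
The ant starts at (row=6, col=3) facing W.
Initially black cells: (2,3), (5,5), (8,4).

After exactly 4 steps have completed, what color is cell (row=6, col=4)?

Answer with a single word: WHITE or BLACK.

Answer: BLACK

Derivation:
Step 1: on WHITE (6,3): turn R to N, flip to black, move to (5,3). |black|=4
Step 2: on WHITE (5,3): turn R to E, flip to black, move to (5,4). |black|=5
Step 3: on WHITE (5,4): turn R to S, flip to black, move to (6,4). |black|=6
Step 4: on WHITE (6,4): turn R to W, flip to black, move to (6,3). |black|=7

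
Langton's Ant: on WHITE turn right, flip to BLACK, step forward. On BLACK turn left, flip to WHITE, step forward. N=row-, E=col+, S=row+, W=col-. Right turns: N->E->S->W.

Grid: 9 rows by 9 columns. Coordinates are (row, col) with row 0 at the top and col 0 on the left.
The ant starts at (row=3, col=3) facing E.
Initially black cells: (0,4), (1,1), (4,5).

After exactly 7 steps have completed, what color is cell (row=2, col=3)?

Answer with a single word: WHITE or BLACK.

Step 1: on WHITE (3,3): turn R to S, flip to black, move to (4,3). |black|=4
Step 2: on WHITE (4,3): turn R to W, flip to black, move to (4,2). |black|=5
Step 3: on WHITE (4,2): turn R to N, flip to black, move to (3,2). |black|=6
Step 4: on WHITE (3,2): turn R to E, flip to black, move to (3,3). |black|=7
Step 5: on BLACK (3,3): turn L to N, flip to white, move to (2,3). |black|=6
Step 6: on WHITE (2,3): turn R to E, flip to black, move to (2,4). |black|=7
Step 7: on WHITE (2,4): turn R to S, flip to black, move to (3,4). |black|=8

Answer: BLACK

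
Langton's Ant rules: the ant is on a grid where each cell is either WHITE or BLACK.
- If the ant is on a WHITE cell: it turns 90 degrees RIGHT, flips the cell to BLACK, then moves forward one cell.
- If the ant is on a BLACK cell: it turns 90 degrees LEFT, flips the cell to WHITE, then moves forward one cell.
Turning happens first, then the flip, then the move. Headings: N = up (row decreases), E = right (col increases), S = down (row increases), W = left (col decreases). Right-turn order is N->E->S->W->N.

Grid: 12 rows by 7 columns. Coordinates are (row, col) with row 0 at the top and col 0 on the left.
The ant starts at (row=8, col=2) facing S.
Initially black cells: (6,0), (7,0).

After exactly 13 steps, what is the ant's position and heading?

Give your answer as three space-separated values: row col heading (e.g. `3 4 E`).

Step 1: on WHITE (8,2): turn R to W, flip to black, move to (8,1). |black|=3
Step 2: on WHITE (8,1): turn R to N, flip to black, move to (7,1). |black|=4
Step 3: on WHITE (7,1): turn R to E, flip to black, move to (7,2). |black|=5
Step 4: on WHITE (7,2): turn R to S, flip to black, move to (8,2). |black|=6
Step 5: on BLACK (8,2): turn L to E, flip to white, move to (8,3). |black|=5
Step 6: on WHITE (8,3): turn R to S, flip to black, move to (9,3). |black|=6
Step 7: on WHITE (9,3): turn R to W, flip to black, move to (9,2). |black|=7
Step 8: on WHITE (9,2): turn R to N, flip to black, move to (8,2). |black|=8
Step 9: on WHITE (8,2): turn R to E, flip to black, move to (8,3). |black|=9
Step 10: on BLACK (8,3): turn L to N, flip to white, move to (7,3). |black|=8
Step 11: on WHITE (7,3): turn R to E, flip to black, move to (7,4). |black|=9
Step 12: on WHITE (7,4): turn R to S, flip to black, move to (8,4). |black|=10
Step 13: on WHITE (8,4): turn R to W, flip to black, move to (8,3). |black|=11

Answer: 8 3 W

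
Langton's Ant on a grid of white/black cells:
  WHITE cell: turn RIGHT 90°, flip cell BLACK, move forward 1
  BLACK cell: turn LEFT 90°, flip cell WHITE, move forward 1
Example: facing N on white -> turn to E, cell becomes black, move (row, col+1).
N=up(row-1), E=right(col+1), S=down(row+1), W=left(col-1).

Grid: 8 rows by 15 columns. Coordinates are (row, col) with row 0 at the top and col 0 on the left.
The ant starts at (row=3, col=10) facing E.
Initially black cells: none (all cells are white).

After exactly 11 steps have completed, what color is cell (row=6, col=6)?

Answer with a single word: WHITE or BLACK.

Step 1: on WHITE (3,10): turn R to S, flip to black, move to (4,10). |black|=1
Step 2: on WHITE (4,10): turn R to W, flip to black, move to (4,9). |black|=2
Step 3: on WHITE (4,9): turn R to N, flip to black, move to (3,9). |black|=3
Step 4: on WHITE (3,9): turn R to E, flip to black, move to (3,10). |black|=4
Step 5: on BLACK (3,10): turn L to N, flip to white, move to (2,10). |black|=3
Step 6: on WHITE (2,10): turn R to E, flip to black, move to (2,11). |black|=4
Step 7: on WHITE (2,11): turn R to S, flip to black, move to (3,11). |black|=5
Step 8: on WHITE (3,11): turn R to W, flip to black, move to (3,10). |black|=6
Step 9: on WHITE (3,10): turn R to N, flip to black, move to (2,10). |black|=7
Step 10: on BLACK (2,10): turn L to W, flip to white, move to (2,9). |black|=6
Step 11: on WHITE (2,9): turn R to N, flip to black, move to (1,9). |black|=7

Answer: WHITE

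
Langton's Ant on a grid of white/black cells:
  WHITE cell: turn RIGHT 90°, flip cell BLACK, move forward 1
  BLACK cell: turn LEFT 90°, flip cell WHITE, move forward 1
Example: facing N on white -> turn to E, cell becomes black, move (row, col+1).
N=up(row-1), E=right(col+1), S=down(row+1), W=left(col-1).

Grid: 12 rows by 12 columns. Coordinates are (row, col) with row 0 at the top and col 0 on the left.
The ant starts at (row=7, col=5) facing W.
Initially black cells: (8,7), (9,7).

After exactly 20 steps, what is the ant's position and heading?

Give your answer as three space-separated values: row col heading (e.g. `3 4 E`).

Step 1: on WHITE (7,5): turn R to N, flip to black, move to (6,5). |black|=3
Step 2: on WHITE (6,5): turn R to E, flip to black, move to (6,6). |black|=4
Step 3: on WHITE (6,6): turn R to S, flip to black, move to (7,6). |black|=5
Step 4: on WHITE (7,6): turn R to W, flip to black, move to (7,5). |black|=6
Step 5: on BLACK (7,5): turn L to S, flip to white, move to (8,5). |black|=5
Step 6: on WHITE (8,5): turn R to W, flip to black, move to (8,4). |black|=6
Step 7: on WHITE (8,4): turn R to N, flip to black, move to (7,4). |black|=7
Step 8: on WHITE (7,4): turn R to E, flip to black, move to (7,5). |black|=8
Step 9: on WHITE (7,5): turn R to S, flip to black, move to (8,5). |black|=9
Step 10: on BLACK (8,5): turn L to E, flip to white, move to (8,6). |black|=8
Step 11: on WHITE (8,6): turn R to S, flip to black, move to (9,6). |black|=9
Step 12: on WHITE (9,6): turn R to W, flip to black, move to (9,5). |black|=10
Step 13: on WHITE (9,5): turn R to N, flip to black, move to (8,5). |black|=11
Step 14: on WHITE (8,5): turn R to E, flip to black, move to (8,6). |black|=12
Step 15: on BLACK (8,6): turn L to N, flip to white, move to (7,6). |black|=11
Step 16: on BLACK (7,6): turn L to W, flip to white, move to (7,5). |black|=10
Step 17: on BLACK (7,5): turn L to S, flip to white, move to (8,5). |black|=9
Step 18: on BLACK (8,5): turn L to E, flip to white, move to (8,6). |black|=8
Step 19: on WHITE (8,6): turn R to S, flip to black, move to (9,6). |black|=9
Step 20: on BLACK (9,6): turn L to E, flip to white, move to (9,7). |black|=8

Answer: 9 7 E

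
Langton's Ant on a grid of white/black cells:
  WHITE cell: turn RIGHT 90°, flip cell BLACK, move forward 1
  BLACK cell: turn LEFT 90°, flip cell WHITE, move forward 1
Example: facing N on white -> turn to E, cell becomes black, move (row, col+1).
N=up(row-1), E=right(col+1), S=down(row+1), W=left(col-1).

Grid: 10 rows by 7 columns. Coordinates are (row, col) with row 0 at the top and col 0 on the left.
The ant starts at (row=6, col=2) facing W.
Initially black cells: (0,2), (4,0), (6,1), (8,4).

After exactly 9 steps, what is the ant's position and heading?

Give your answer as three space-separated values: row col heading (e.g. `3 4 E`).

Step 1: on WHITE (6,2): turn R to N, flip to black, move to (5,2). |black|=5
Step 2: on WHITE (5,2): turn R to E, flip to black, move to (5,3). |black|=6
Step 3: on WHITE (5,3): turn R to S, flip to black, move to (6,3). |black|=7
Step 4: on WHITE (6,3): turn R to W, flip to black, move to (6,2). |black|=8
Step 5: on BLACK (6,2): turn L to S, flip to white, move to (7,2). |black|=7
Step 6: on WHITE (7,2): turn R to W, flip to black, move to (7,1). |black|=8
Step 7: on WHITE (7,1): turn R to N, flip to black, move to (6,1). |black|=9
Step 8: on BLACK (6,1): turn L to W, flip to white, move to (6,0). |black|=8
Step 9: on WHITE (6,0): turn R to N, flip to black, move to (5,0). |black|=9

Answer: 5 0 N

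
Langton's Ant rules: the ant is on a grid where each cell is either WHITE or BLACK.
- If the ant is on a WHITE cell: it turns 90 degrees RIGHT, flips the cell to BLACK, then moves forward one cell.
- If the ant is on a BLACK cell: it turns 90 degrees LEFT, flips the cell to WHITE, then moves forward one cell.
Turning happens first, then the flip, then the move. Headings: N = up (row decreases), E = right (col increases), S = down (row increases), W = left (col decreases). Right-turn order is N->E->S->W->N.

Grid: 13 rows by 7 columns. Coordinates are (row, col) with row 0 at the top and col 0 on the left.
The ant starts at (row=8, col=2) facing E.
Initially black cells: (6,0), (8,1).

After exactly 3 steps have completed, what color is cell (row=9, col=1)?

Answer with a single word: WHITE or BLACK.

Step 1: on WHITE (8,2): turn R to S, flip to black, move to (9,2). |black|=3
Step 2: on WHITE (9,2): turn R to W, flip to black, move to (9,1). |black|=4
Step 3: on WHITE (9,1): turn R to N, flip to black, move to (8,1). |black|=5

Answer: BLACK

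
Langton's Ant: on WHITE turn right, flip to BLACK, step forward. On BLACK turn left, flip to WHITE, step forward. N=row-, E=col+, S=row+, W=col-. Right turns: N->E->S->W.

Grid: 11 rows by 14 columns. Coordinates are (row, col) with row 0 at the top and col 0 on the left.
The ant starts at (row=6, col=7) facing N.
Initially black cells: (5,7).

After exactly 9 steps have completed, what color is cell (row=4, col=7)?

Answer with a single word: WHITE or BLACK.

Answer: BLACK

Derivation:
Step 1: on WHITE (6,7): turn R to E, flip to black, move to (6,8). |black|=2
Step 2: on WHITE (6,8): turn R to S, flip to black, move to (7,8). |black|=3
Step 3: on WHITE (7,8): turn R to W, flip to black, move to (7,7). |black|=4
Step 4: on WHITE (7,7): turn R to N, flip to black, move to (6,7). |black|=5
Step 5: on BLACK (6,7): turn L to W, flip to white, move to (6,6). |black|=4
Step 6: on WHITE (6,6): turn R to N, flip to black, move to (5,6). |black|=5
Step 7: on WHITE (5,6): turn R to E, flip to black, move to (5,7). |black|=6
Step 8: on BLACK (5,7): turn L to N, flip to white, move to (4,7). |black|=5
Step 9: on WHITE (4,7): turn R to E, flip to black, move to (4,8). |black|=6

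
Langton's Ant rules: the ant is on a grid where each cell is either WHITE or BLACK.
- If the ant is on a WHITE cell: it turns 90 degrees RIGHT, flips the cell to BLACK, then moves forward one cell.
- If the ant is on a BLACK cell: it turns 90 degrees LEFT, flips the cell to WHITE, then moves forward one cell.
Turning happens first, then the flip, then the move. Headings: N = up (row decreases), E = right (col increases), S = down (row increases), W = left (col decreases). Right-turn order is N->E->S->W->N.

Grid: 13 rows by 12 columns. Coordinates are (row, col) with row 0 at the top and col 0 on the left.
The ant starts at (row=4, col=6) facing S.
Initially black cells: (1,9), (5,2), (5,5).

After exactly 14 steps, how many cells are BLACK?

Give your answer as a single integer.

Answer: 13

Derivation:
Step 1: on WHITE (4,6): turn R to W, flip to black, move to (4,5). |black|=4
Step 2: on WHITE (4,5): turn R to N, flip to black, move to (3,5). |black|=5
Step 3: on WHITE (3,5): turn R to E, flip to black, move to (3,6). |black|=6
Step 4: on WHITE (3,6): turn R to S, flip to black, move to (4,6). |black|=7
Step 5: on BLACK (4,6): turn L to E, flip to white, move to (4,7). |black|=6
Step 6: on WHITE (4,7): turn R to S, flip to black, move to (5,7). |black|=7
Step 7: on WHITE (5,7): turn R to W, flip to black, move to (5,6). |black|=8
Step 8: on WHITE (5,6): turn R to N, flip to black, move to (4,6). |black|=9
Step 9: on WHITE (4,6): turn R to E, flip to black, move to (4,7). |black|=10
Step 10: on BLACK (4,7): turn L to N, flip to white, move to (3,7). |black|=9
Step 11: on WHITE (3,7): turn R to E, flip to black, move to (3,8). |black|=10
Step 12: on WHITE (3,8): turn R to S, flip to black, move to (4,8). |black|=11
Step 13: on WHITE (4,8): turn R to W, flip to black, move to (4,7). |black|=12
Step 14: on WHITE (4,7): turn R to N, flip to black, move to (3,7). |black|=13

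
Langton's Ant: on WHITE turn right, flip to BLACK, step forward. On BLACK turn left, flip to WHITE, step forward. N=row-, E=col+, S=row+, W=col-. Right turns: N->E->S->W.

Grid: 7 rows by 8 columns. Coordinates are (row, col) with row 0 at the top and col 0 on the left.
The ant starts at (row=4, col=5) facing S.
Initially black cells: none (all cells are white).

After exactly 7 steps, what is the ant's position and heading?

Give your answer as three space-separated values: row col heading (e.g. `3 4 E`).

Step 1: on WHITE (4,5): turn R to W, flip to black, move to (4,4). |black|=1
Step 2: on WHITE (4,4): turn R to N, flip to black, move to (3,4). |black|=2
Step 3: on WHITE (3,4): turn R to E, flip to black, move to (3,5). |black|=3
Step 4: on WHITE (3,5): turn R to S, flip to black, move to (4,5). |black|=4
Step 5: on BLACK (4,5): turn L to E, flip to white, move to (4,6). |black|=3
Step 6: on WHITE (4,6): turn R to S, flip to black, move to (5,6). |black|=4
Step 7: on WHITE (5,6): turn R to W, flip to black, move to (5,5). |black|=5

Answer: 5 5 W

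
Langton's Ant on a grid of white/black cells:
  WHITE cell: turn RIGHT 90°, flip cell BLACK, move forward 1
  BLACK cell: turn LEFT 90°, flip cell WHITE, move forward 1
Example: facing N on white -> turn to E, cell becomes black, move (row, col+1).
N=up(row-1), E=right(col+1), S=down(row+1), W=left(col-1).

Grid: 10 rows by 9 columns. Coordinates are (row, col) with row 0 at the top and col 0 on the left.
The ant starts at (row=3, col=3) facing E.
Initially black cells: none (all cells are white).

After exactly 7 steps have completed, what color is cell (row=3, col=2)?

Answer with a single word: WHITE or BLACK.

Answer: BLACK

Derivation:
Step 1: on WHITE (3,3): turn R to S, flip to black, move to (4,3). |black|=1
Step 2: on WHITE (4,3): turn R to W, flip to black, move to (4,2). |black|=2
Step 3: on WHITE (4,2): turn R to N, flip to black, move to (3,2). |black|=3
Step 4: on WHITE (3,2): turn R to E, flip to black, move to (3,3). |black|=4
Step 5: on BLACK (3,3): turn L to N, flip to white, move to (2,3). |black|=3
Step 6: on WHITE (2,3): turn R to E, flip to black, move to (2,4). |black|=4
Step 7: on WHITE (2,4): turn R to S, flip to black, move to (3,4). |black|=5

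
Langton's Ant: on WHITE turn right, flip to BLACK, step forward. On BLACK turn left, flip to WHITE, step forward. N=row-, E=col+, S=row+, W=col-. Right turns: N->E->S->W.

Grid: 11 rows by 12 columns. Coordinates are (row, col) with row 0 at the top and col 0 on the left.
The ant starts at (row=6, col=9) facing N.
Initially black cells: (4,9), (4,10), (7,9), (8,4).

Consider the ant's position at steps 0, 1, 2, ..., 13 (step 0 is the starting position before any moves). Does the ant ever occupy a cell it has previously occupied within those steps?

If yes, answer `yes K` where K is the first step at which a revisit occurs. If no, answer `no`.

Answer: yes 7

Derivation:
Step 1: on WHITE (6,9): turn R to E, flip to black, move to (6,10). |black|=5 — new cell
Step 2: on WHITE (6,10): turn R to S, flip to black, move to (7,10). |black|=6 — new cell
Step 3: on WHITE (7,10): turn R to W, flip to black, move to (7,9). |black|=7 — new cell
Step 4: on BLACK (7,9): turn L to S, flip to white, move to (8,9). |black|=6 — new cell
Step 5: on WHITE (8,9): turn R to W, flip to black, move to (8,8). |black|=7 — new cell
Step 6: on WHITE (8,8): turn R to N, flip to black, move to (7,8). |black|=8 — new cell
Step 7: on WHITE (7,8): turn R to E, flip to black, move to (7,9). |black|=9 — REVISIT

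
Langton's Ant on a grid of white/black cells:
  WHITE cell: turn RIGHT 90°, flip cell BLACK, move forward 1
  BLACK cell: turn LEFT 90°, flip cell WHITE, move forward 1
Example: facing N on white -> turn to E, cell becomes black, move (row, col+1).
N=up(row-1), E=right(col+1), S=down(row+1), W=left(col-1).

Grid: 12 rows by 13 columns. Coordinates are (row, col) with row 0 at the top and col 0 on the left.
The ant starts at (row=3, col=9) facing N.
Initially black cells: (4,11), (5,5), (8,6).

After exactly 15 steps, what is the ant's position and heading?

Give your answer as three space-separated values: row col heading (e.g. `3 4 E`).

Step 1: on WHITE (3,9): turn R to E, flip to black, move to (3,10). |black|=4
Step 2: on WHITE (3,10): turn R to S, flip to black, move to (4,10). |black|=5
Step 3: on WHITE (4,10): turn R to W, flip to black, move to (4,9). |black|=6
Step 4: on WHITE (4,9): turn R to N, flip to black, move to (3,9). |black|=7
Step 5: on BLACK (3,9): turn L to W, flip to white, move to (3,8). |black|=6
Step 6: on WHITE (3,8): turn R to N, flip to black, move to (2,8). |black|=7
Step 7: on WHITE (2,8): turn R to E, flip to black, move to (2,9). |black|=8
Step 8: on WHITE (2,9): turn R to S, flip to black, move to (3,9). |black|=9
Step 9: on WHITE (3,9): turn R to W, flip to black, move to (3,8). |black|=10
Step 10: on BLACK (3,8): turn L to S, flip to white, move to (4,8). |black|=9
Step 11: on WHITE (4,8): turn R to W, flip to black, move to (4,7). |black|=10
Step 12: on WHITE (4,7): turn R to N, flip to black, move to (3,7). |black|=11
Step 13: on WHITE (3,7): turn R to E, flip to black, move to (3,8). |black|=12
Step 14: on WHITE (3,8): turn R to S, flip to black, move to (4,8). |black|=13
Step 15: on BLACK (4,8): turn L to E, flip to white, move to (4,9). |black|=12

Answer: 4 9 E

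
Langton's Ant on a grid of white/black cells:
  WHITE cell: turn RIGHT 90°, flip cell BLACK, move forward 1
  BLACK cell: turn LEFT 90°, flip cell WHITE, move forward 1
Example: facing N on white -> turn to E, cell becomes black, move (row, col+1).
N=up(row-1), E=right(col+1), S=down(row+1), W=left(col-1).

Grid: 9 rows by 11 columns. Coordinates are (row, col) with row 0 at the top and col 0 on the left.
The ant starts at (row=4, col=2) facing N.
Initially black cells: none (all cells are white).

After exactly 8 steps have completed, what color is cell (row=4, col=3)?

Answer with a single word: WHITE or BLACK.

Answer: BLACK

Derivation:
Step 1: on WHITE (4,2): turn R to E, flip to black, move to (4,3). |black|=1
Step 2: on WHITE (4,3): turn R to S, flip to black, move to (5,3). |black|=2
Step 3: on WHITE (5,3): turn R to W, flip to black, move to (5,2). |black|=3
Step 4: on WHITE (5,2): turn R to N, flip to black, move to (4,2). |black|=4
Step 5: on BLACK (4,2): turn L to W, flip to white, move to (4,1). |black|=3
Step 6: on WHITE (4,1): turn R to N, flip to black, move to (3,1). |black|=4
Step 7: on WHITE (3,1): turn R to E, flip to black, move to (3,2). |black|=5
Step 8: on WHITE (3,2): turn R to S, flip to black, move to (4,2). |black|=6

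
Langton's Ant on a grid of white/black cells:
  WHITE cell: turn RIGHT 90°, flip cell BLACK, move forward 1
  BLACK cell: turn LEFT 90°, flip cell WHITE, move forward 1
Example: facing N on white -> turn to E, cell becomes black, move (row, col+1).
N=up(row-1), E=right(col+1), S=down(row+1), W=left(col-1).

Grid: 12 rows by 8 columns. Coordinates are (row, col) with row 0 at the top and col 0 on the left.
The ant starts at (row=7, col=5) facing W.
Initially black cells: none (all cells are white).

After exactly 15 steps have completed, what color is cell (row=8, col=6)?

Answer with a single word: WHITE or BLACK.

Step 1: on WHITE (7,5): turn R to N, flip to black, move to (6,5). |black|=1
Step 2: on WHITE (6,5): turn R to E, flip to black, move to (6,6). |black|=2
Step 3: on WHITE (6,6): turn R to S, flip to black, move to (7,6). |black|=3
Step 4: on WHITE (7,6): turn R to W, flip to black, move to (7,5). |black|=4
Step 5: on BLACK (7,5): turn L to S, flip to white, move to (8,5). |black|=3
Step 6: on WHITE (8,5): turn R to W, flip to black, move to (8,4). |black|=4
Step 7: on WHITE (8,4): turn R to N, flip to black, move to (7,4). |black|=5
Step 8: on WHITE (7,4): turn R to E, flip to black, move to (7,5). |black|=6
Step 9: on WHITE (7,5): turn R to S, flip to black, move to (8,5). |black|=7
Step 10: on BLACK (8,5): turn L to E, flip to white, move to (8,6). |black|=6
Step 11: on WHITE (8,6): turn R to S, flip to black, move to (9,6). |black|=7
Step 12: on WHITE (9,6): turn R to W, flip to black, move to (9,5). |black|=8
Step 13: on WHITE (9,5): turn R to N, flip to black, move to (8,5). |black|=9
Step 14: on WHITE (8,5): turn R to E, flip to black, move to (8,6). |black|=10
Step 15: on BLACK (8,6): turn L to N, flip to white, move to (7,6). |black|=9

Answer: WHITE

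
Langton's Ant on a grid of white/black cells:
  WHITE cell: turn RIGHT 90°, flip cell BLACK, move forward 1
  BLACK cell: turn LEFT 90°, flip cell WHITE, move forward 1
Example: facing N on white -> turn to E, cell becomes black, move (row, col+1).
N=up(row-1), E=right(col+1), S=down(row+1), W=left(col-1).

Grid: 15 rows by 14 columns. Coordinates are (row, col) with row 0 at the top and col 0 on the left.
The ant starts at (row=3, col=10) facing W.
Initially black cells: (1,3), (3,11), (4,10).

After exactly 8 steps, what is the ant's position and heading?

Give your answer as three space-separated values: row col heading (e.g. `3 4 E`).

Step 1: on WHITE (3,10): turn R to N, flip to black, move to (2,10). |black|=4
Step 2: on WHITE (2,10): turn R to E, flip to black, move to (2,11). |black|=5
Step 3: on WHITE (2,11): turn R to S, flip to black, move to (3,11). |black|=6
Step 4: on BLACK (3,11): turn L to E, flip to white, move to (3,12). |black|=5
Step 5: on WHITE (3,12): turn R to S, flip to black, move to (4,12). |black|=6
Step 6: on WHITE (4,12): turn R to W, flip to black, move to (4,11). |black|=7
Step 7: on WHITE (4,11): turn R to N, flip to black, move to (3,11). |black|=8
Step 8: on WHITE (3,11): turn R to E, flip to black, move to (3,12). |black|=9

Answer: 3 12 E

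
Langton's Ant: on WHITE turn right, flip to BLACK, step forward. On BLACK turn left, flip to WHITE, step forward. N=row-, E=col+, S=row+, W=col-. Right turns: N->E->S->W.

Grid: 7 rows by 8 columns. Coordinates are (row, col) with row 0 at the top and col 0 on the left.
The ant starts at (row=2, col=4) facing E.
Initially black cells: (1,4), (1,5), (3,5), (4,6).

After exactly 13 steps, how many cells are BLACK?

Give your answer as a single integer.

Answer: 9

Derivation:
Step 1: on WHITE (2,4): turn R to S, flip to black, move to (3,4). |black|=5
Step 2: on WHITE (3,4): turn R to W, flip to black, move to (3,3). |black|=6
Step 3: on WHITE (3,3): turn R to N, flip to black, move to (2,3). |black|=7
Step 4: on WHITE (2,3): turn R to E, flip to black, move to (2,4). |black|=8
Step 5: on BLACK (2,4): turn L to N, flip to white, move to (1,4). |black|=7
Step 6: on BLACK (1,4): turn L to W, flip to white, move to (1,3). |black|=6
Step 7: on WHITE (1,3): turn R to N, flip to black, move to (0,3). |black|=7
Step 8: on WHITE (0,3): turn R to E, flip to black, move to (0,4). |black|=8
Step 9: on WHITE (0,4): turn R to S, flip to black, move to (1,4). |black|=9
Step 10: on WHITE (1,4): turn R to W, flip to black, move to (1,3). |black|=10
Step 11: on BLACK (1,3): turn L to S, flip to white, move to (2,3). |black|=9
Step 12: on BLACK (2,3): turn L to E, flip to white, move to (2,4). |black|=8
Step 13: on WHITE (2,4): turn R to S, flip to black, move to (3,4). |black|=9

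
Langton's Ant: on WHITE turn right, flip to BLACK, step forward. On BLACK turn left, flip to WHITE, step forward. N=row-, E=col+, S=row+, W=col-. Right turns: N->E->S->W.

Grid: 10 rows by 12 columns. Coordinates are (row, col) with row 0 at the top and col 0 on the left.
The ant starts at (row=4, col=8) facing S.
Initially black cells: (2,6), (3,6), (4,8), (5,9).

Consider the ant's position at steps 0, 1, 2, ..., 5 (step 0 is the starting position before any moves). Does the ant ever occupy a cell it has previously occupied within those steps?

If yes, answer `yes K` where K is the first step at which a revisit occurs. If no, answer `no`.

Step 1: on BLACK (4,8): turn L to E, flip to white, move to (4,9). |black|=3 — new cell
Step 2: on WHITE (4,9): turn R to S, flip to black, move to (5,9). |black|=4 — new cell
Step 3: on BLACK (5,9): turn L to E, flip to white, move to (5,10). |black|=3 — new cell
Step 4: on WHITE (5,10): turn R to S, flip to black, move to (6,10). |black|=4 — new cell
Step 5: on WHITE (6,10): turn R to W, flip to black, move to (6,9). |black|=5 — new cell
No revisit within 5 steps.

Answer: no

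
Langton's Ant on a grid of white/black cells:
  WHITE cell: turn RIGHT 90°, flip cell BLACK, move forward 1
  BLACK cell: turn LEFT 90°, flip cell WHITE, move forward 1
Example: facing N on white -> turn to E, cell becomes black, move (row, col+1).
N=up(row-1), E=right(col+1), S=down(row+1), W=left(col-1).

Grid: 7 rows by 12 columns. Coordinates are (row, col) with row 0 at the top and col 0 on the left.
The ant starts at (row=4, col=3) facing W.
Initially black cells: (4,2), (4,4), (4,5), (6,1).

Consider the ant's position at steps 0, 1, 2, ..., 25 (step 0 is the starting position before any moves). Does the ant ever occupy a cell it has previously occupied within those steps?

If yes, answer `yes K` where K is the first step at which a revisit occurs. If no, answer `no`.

Step 1: on WHITE (4,3): turn R to N, flip to black, move to (3,3). |black|=5 — new cell
Step 2: on WHITE (3,3): turn R to E, flip to black, move to (3,4). |black|=6 — new cell
Step 3: on WHITE (3,4): turn R to S, flip to black, move to (4,4). |black|=7 — new cell
Step 4: on BLACK (4,4): turn L to E, flip to white, move to (4,5). |black|=6 — new cell
Step 5: on BLACK (4,5): turn L to N, flip to white, move to (3,5). |black|=5 — new cell
Step 6: on WHITE (3,5): turn R to E, flip to black, move to (3,6). |black|=6 — new cell
Step 7: on WHITE (3,6): turn R to S, flip to black, move to (4,6). |black|=7 — new cell
Step 8: on WHITE (4,6): turn R to W, flip to black, move to (4,5). |black|=8 — REVISIT

Answer: yes 8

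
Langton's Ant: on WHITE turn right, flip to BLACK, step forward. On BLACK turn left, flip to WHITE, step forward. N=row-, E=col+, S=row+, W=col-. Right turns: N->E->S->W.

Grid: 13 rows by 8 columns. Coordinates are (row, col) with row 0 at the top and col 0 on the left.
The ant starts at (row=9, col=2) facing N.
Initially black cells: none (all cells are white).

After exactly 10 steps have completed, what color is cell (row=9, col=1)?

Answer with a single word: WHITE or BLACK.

Answer: WHITE

Derivation:
Step 1: on WHITE (9,2): turn R to E, flip to black, move to (9,3). |black|=1
Step 2: on WHITE (9,3): turn R to S, flip to black, move to (10,3). |black|=2
Step 3: on WHITE (10,3): turn R to W, flip to black, move to (10,2). |black|=3
Step 4: on WHITE (10,2): turn R to N, flip to black, move to (9,2). |black|=4
Step 5: on BLACK (9,2): turn L to W, flip to white, move to (9,1). |black|=3
Step 6: on WHITE (9,1): turn R to N, flip to black, move to (8,1). |black|=4
Step 7: on WHITE (8,1): turn R to E, flip to black, move to (8,2). |black|=5
Step 8: on WHITE (8,2): turn R to S, flip to black, move to (9,2). |black|=6
Step 9: on WHITE (9,2): turn R to W, flip to black, move to (9,1). |black|=7
Step 10: on BLACK (9,1): turn L to S, flip to white, move to (10,1). |black|=6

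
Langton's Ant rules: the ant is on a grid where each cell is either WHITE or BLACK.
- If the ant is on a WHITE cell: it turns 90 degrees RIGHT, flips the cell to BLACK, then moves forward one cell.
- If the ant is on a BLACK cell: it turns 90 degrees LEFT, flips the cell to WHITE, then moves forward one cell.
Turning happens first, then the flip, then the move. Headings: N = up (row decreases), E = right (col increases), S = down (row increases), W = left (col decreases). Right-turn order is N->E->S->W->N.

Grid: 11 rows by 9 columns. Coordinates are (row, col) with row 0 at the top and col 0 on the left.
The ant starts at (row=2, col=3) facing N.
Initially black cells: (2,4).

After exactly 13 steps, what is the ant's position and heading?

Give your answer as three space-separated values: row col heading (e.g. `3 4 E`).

Step 1: on WHITE (2,3): turn R to E, flip to black, move to (2,4). |black|=2
Step 2: on BLACK (2,4): turn L to N, flip to white, move to (1,4). |black|=1
Step 3: on WHITE (1,4): turn R to E, flip to black, move to (1,5). |black|=2
Step 4: on WHITE (1,5): turn R to S, flip to black, move to (2,5). |black|=3
Step 5: on WHITE (2,5): turn R to W, flip to black, move to (2,4). |black|=4
Step 6: on WHITE (2,4): turn R to N, flip to black, move to (1,4). |black|=5
Step 7: on BLACK (1,4): turn L to W, flip to white, move to (1,3). |black|=4
Step 8: on WHITE (1,3): turn R to N, flip to black, move to (0,3). |black|=5
Step 9: on WHITE (0,3): turn R to E, flip to black, move to (0,4). |black|=6
Step 10: on WHITE (0,4): turn R to S, flip to black, move to (1,4). |black|=7
Step 11: on WHITE (1,4): turn R to W, flip to black, move to (1,3). |black|=8
Step 12: on BLACK (1,3): turn L to S, flip to white, move to (2,3). |black|=7
Step 13: on BLACK (2,3): turn L to E, flip to white, move to (2,4). |black|=6

Answer: 2 4 E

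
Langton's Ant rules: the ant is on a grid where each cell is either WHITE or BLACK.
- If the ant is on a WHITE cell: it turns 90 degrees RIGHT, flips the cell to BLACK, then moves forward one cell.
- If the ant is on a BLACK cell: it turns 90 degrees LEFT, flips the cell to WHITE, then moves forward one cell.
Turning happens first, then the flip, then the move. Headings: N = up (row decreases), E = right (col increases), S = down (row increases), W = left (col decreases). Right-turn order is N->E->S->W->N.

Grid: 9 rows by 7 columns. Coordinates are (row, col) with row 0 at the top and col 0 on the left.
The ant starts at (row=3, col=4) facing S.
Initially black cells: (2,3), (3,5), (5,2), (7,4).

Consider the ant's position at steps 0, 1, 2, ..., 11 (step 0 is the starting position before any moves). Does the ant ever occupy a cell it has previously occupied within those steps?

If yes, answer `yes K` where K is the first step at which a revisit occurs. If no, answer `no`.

Step 1: on WHITE (3,4): turn R to W, flip to black, move to (3,3). |black|=5 — new cell
Step 2: on WHITE (3,3): turn R to N, flip to black, move to (2,3). |black|=6 — new cell
Step 3: on BLACK (2,3): turn L to W, flip to white, move to (2,2). |black|=5 — new cell
Step 4: on WHITE (2,2): turn R to N, flip to black, move to (1,2). |black|=6 — new cell
Step 5: on WHITE (1,2): turn R to E, flip to black, move to (1,3). |black|=7 — new cell
Step 6: on WHITE (1,3): turn R to S, flip to black, move to (2,3). |black|=8 — REVISIT

Answer: yes 6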